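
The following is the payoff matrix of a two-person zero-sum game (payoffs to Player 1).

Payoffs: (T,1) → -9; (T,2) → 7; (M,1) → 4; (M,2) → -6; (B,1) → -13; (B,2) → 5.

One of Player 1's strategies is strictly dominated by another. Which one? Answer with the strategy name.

T gives a strictly higher payoff than B against every column: -9 > -13, 7 > 5.
So B is strictly dominated and Player 1 never plays it.

B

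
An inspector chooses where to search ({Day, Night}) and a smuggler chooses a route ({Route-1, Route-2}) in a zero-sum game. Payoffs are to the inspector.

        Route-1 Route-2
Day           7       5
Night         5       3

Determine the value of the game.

5

Row minima: Day → 5, Night → 3; maximin = 5.
Column maxima: Route-1 → 7, Route-2 → 5; minimax = 5.
Since maximin = minimax = 5, there is a saddle point and the value is 5.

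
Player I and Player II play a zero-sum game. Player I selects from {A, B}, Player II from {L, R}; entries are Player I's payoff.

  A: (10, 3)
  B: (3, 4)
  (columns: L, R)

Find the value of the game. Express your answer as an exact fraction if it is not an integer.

31/8

Row minima: A → 3, B → 3; maximin = 3.
Column maxima: L → 10, R → 4; minimax = 4.
3 ≠ 4, so there is no saddle point; optimal play is mixed.
Let Player I play A with probability p. Expected payoff against L: 10p + 3(1−p) = 7p + 3; against R: 3p + 4(1−p) = −p + 4.
Setting these equal: 7p + 3 = −p + 4 ⇒ 8p = 1 ⇒ p = 1/8, and the value is (7)·(1/8) + 3 = 31/8.
For Player II: with q = P(L), equating A's and B's payoffs gives 7q + 3 = −q + 4 ⇒ q = 1/8.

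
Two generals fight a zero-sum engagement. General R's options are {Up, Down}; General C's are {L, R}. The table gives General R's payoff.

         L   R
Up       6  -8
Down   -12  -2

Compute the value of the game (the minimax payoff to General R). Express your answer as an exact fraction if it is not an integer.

Row minima: Up → -8, Down → -12; maximin = -8.
Column maxima: L → 6, R → -2; minimax = -2.
-8 ≠ -2, so there is no saddle point; optimal play is mixed.
Let General R play Up with probability p. Expected payoff against L: 6p + (-12)(1−p) = 18p − 12; against R: (-8)p + (-2)(1−p) = −6p − 2.
Setting these equal: 18p − 12 = −6p − 2 ⇒ 24p = 10 ⇒ p = 5/12, and the value is (18)·(5/12) − 12 = -9/2.
For General C: with q = P(L), equating Up's and Down's payoffs gives 14q − 8 = −10q − 2 ⇒ q = 1/4.

-9/2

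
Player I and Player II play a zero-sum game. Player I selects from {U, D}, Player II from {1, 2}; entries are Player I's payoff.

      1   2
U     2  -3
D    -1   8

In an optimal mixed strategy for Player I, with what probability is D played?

5/14

Row minima: U → -3, D → -1; maximin = -1.
Column maxima: 1 → 2, 2 → 8; minimax = 2.
-1 ≠ 2, so there is no saddle point; optimal play is mixed.
Let Player I play U with probability p. Expected payoff against 1: 2p + (-1)(1−p) = 3p − 1; against 2: (-3)p + 8(1−p) = −11p + 8.
Setting these equal: 3p − 1 = −11p + 8 ⇒ 14p = 9 ⇒ p = 9/14, and the value is (3)·(9/14) − 1 = 13/14.
For Player II: with q = P(1), equating U's and D's payoffs gives 5q − 3 = −9q + 8 ⇒ q = 11/14.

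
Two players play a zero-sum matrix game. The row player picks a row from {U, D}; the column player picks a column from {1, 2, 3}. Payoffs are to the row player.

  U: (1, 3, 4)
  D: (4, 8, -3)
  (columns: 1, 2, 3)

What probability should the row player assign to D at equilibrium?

Row minima: U → 1, D → -3; maximin = 1.
Column maxima: 1 → 4, 2 → 8, 3 → 4; minimax = 4.
1 ≠ 4, so there is no saddle point; optimal play is mixed.
2 is strictly dominated by 1 (it gives the row player strictly more in every row), so the column player never plays it.
On the remaining 2×2 (U, D vs 1, 3):
Let the row player play U with probability p. Expected payoff against 1: 1p + 4(1−p) = −3p + 4; against 3: 4p + (-3)(1−p) = 7p − 3.
Setting these equal: −3p + 4 = 7p − 3 ⇒ −10p = -7 ⇒ p = 7/10, and the value is (-3)·(7/10) + 4 = 19/10.
For the column player: with q = P(1), equating U's and D's payoffs gives −3q + 4 = 7q − 3 ⇒ q = 7/10.

3/10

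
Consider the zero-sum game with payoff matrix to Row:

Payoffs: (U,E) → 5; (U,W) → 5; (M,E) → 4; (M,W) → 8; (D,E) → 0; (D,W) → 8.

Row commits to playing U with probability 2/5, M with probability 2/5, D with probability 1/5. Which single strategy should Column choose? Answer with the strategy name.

If Column plays E, Row's expected payoff is (2/5)·5 + (2/5)·4 + (1/5)·0 = 18/5.
If Column plays W, Row's expected payoff is (2/5)·5 + (2/5)·8 + (1/5)·8 = 34/5.
Column minimizes Row's payoff; the smallest is 18/5, so the best response is E.

E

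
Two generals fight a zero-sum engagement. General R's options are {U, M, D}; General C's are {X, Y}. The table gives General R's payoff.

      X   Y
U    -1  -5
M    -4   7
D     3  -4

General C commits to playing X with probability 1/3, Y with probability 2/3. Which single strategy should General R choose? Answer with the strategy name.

M

Expected payoff of U: (1/3)·(-1) + (2/3)·(-5) = -11/3.
Expected payoff of M: (1/3)·(-4) + (2/3)·7 = 10/3.
Expected payoff of D: (1/3)·3 + (2/3)·(-4) = -5/3.
The largest is 10/3, so General R's best response is M.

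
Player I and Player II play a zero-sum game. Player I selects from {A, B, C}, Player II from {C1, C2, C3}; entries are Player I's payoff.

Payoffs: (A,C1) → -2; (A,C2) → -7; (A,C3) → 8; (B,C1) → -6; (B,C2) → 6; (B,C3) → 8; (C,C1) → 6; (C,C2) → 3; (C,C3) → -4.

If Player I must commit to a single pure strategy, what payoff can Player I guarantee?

Row minima: A → -7, B → -6, C → -4.
The best of these is -4.

-4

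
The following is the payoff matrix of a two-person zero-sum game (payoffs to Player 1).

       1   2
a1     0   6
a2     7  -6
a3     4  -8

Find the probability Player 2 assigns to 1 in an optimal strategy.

Row minima: a1 → 0, a2 → -6, a3 → -8; maximin = 0.
Column maxima: 1 → 7, 2 → 6; minimax = 6.
0 ≠ 6, so there is no saddle point; optimal play is mixed.
a3 is strictly dominated by a2, so Player 1 never plays it.
On the remaining 2×2 (a1, a2 vs 1, 2):
Let Player 1 play a1 with probability p. Expected payoff against 1: 0p + 7(1−p) = −7p + 7; against 2: 6p + (-6)(1−p) = 12p − 6.
Setting these equal: −7p + 7 = 12p − 6 ⇒ −19p = -13 ⇒ p = 13/19, and the value is (-7)·(13/19) + 7 = 42/19.
For Player 2: with q = P(1), equating a1's and a2's payoffs gives −6q + 6 = 13q − 6 ⇒ q = 12/19.

12/19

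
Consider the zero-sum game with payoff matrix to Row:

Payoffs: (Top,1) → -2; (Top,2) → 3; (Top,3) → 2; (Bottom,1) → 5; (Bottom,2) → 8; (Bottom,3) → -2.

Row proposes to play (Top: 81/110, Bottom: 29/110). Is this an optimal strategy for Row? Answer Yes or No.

Against 1 this mix gives (81/110)·(-2) + (29/110)·5 = -17/110.
Against 2 this mix gives (81/110)·3 + (29/110)·8 = 95/22.
Against 3 this mix gives (81/110)·2 + (29/110)·(-2) = 52/55.
Column will play 1, holding Row to -17/110. Shifting weight toward the row that does better against 1 would raise this floor (the equalizing mix achieves 6/11 against both 1 and 3), so the proposed strategy is not optimal.

No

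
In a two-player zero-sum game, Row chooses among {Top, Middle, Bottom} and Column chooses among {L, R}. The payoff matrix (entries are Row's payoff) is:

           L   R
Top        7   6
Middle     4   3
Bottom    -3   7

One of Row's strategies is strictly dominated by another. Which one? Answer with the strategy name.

Top gives a strictly higher payoff than Middle against every column: 7 > 4, 6 > 3.
So Middle is strictly dominated and Row never plays it.

Middle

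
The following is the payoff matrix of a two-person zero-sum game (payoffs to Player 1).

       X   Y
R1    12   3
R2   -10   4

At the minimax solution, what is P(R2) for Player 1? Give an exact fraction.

Row minima: R1 → 3, R2 → -10; maximin = 3.
Column maxima: X → 12, Y → 4; minimax = 4.
3 ≠ 4, so there is no saddle point; optimal play is mixed.
Let Player 1 play R1 with probability p. Expected payoff against X: 12p + (-10)(1−p) = 22p − 10; against Y: 3p + 4(1−p) = −p + 4.
Setting these equal: 22p − 10 = −p + 4 ⇒ 23p = 14 ⇒ p = 14/23, and the value is (22)·(14/23) − 10 = 78/23.
For Player 2: with q = P(X), equating R1's and R2's payoffs gives 9q + 3 = −14q + 4 ⇒ q = 1/23.

9/23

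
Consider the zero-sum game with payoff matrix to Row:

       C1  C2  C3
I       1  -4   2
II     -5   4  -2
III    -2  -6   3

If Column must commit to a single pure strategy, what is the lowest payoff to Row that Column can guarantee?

1

Column maxima: C1 → 1, C2 → 4, C3 → 3.
The smallest of these is 1.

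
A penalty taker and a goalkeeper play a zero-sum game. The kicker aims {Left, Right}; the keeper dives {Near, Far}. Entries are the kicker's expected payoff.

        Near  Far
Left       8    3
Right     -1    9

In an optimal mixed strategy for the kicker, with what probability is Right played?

Row minima: Left → 3, Right → -1; maximin = 3.
Column maxima: Near → 8, Far → 9; minimax = 8.
3 ≠ 8, so there is no saddle point; optimal play is mixed.
Let the kicker play Left with probability p. Expected payoff against Near: 8p + (-1)(1−p) = 9p − 1; against Far: 3p + 9(1−p) = −6p + 9.
Setting these equal: 9p − 1 = −6p + 9 ⇒ 15p = 10 ⇒ p = 2/3, and the value is (9)·(2/3) − 1 = 5.
For the keeper: with q = P(Near), equating Left's and Right's payoffs gives 5q + 3 = −10q + 9 ⇒ q = 2/5.

1/3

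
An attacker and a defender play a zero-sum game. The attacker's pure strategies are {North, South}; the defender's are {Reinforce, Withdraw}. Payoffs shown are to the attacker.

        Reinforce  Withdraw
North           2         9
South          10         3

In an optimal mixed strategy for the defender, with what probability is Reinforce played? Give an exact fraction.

Row minima: North → 2, South → 3; maximin = 3.
Column maxima: Reinforce → 10, Withdraw → 9; minimax = 9.
3 ≠ 9, so there is no saddle point; optimal play is mixed.
Let the attacker play North with probability p. Expected payoff against Reinforce: 2p + 10(1−p) = −8p + 10; against Withdraw: 9p + 3(1−p) = 6p + 3.
Setting these equal: −8p + 10 = 6p + 3 ⇒ −14p = -7 ⇒ p = 1/2, and the value is (-8)·(1/2) + 10 = 6.
For the defender: with q = P(Reinforce), equating North's and South's payoffs gives −7q + 9 = 7q + 3 ⇒ q = 3/7.

3/7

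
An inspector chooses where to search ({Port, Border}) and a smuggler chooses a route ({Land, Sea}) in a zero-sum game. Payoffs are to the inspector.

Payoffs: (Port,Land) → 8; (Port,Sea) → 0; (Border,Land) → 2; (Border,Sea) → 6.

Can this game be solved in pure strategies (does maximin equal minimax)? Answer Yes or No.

Row minima: Port → 0, Border → 2; maximin = 2.
Column maxima: Land → 8, Sea → 6; minimax = 6.
2 ≠ 6, so no pure-strategy equilibrium exists.

No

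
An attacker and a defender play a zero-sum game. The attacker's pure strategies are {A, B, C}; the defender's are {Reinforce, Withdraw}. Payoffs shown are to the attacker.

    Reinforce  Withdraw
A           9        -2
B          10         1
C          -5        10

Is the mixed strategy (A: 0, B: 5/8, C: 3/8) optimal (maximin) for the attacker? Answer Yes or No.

Yes

Against Reinforce this mix gives (5/8)·10 + (3/8)·(-5) = 35/8.
Against Withdraw this mix gives (5/8)·1 + (3/8)·10 = 35/8.
All of the defender's active replies (Reinforce, Withdraw) yield 35/8, and no column does worse for the attacker. The mix makes the defender indifferent and guarantees 35/8, so it is optimal.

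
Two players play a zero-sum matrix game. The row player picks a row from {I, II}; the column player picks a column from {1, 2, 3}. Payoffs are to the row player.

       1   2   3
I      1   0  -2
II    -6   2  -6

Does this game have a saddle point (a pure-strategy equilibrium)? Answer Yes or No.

Yes

Row minima: I → -2, II → -6; maximin = -2.
Column maxima: 1 → 1, 2 → 2, 3 → -2; minimax = -2.
maximin = minimax = -2, so a saddle point exists.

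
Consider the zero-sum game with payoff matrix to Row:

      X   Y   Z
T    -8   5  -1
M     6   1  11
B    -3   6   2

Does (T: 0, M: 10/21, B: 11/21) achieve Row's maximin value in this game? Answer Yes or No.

Against X this mix gives (10/21)·6 + (11/21)·(-3) = 9/7.
Against Y this mix gives (10/21)·1 + (11/21)·6 = 76/21.
Against Z this mix gives (10/21)·11 + (11/21)·2 = 44/7.
Column will play X, holding Row to 9/7. Shifting weight toward the row that does better against X would raise this floor (the equalizing mix achieves 39/14 against both X and Y), so the proposed strategy is not optimal.

No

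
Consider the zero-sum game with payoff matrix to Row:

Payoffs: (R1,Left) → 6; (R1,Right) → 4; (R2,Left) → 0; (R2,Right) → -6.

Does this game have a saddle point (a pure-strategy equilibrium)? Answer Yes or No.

Row minima: R1 → 4, R2 → -6; maximin = 4.
Column maxima: Left → 6, Right → 4; minimax = 4.
maximin = minimax = 4, so a saddle point exists.

Yes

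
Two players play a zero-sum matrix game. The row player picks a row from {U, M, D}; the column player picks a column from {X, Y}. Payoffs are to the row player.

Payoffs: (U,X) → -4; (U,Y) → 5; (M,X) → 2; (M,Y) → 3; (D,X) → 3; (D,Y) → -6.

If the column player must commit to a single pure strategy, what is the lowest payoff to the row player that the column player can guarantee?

3

Column maxima: X → 3, Y → 5.
The smallest of these is 3.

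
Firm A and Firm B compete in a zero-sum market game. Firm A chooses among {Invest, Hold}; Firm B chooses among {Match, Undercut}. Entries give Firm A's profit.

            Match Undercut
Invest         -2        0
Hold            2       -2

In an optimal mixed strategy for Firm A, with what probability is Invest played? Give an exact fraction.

2/3

Row minima: Invest → -2, Hold → -2; maximin = -2.
Column maxima: Match → 2, Undercut → 0; minimax = 0.
-2 ≠ 0, so there is no saddle point; optimal play is mixed.
Let Firm A play Invest with probability p. Expected payoff against Match: (-2)p + 2(1−p) = −4p + 2; against Undercut: 0p + (-2)(1−p) = 2p − 2.
Setting these equal: −4p + 2 = 2p − 2 ⇒ −6p = -4 ⇒ p = 2/3, and the value is (-4)·(2/3) + 2 = -2/3.
For Firm B: with q = P(Match), equating Invest's and Hold's payoffs gives −2q = 4q − 2 ⇒ q = 1/3.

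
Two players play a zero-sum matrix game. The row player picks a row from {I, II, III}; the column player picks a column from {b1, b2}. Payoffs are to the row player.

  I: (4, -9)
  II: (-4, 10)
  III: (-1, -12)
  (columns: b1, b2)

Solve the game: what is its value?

4/27

Row minima: I → -9, II → -4, III → -12; maximin = -4.
Column maxima: b1 → 4, b2 → 10; minimax = 4.
-4 ≠ 4, so there is no saddle point; optimal play is mixed.
III is strictly dominated by I, so the row player never plays it.
On the remaining 2×2 (I, II vs b1, b2):
Let the row player play I with probability p. Expected payoff against b1: 4p + (-4)(1−p) = 8p − 4; against b2: (-9)p + 10(1−p) = −19p + 10.
Setting these equal: 8p − 4 = −19p + 10 ⇒ 27p = 14 ⇒ p = 14/27, and the value is (8)·(14/27) − 4 = 4/27.
For the column player: with q = P(b1), equating I's and II's payoffs gives 13q − 9 = −14q + 10 ⇒ q = 19/27.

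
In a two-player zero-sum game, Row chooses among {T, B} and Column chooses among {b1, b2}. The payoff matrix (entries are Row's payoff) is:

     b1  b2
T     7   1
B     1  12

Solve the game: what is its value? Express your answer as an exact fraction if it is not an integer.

83/17

Row minima: T → 1, B → 1; maximin = 1.
Column maxima: b1 → 7, b2 → 12; minimax = 7.
1 ≠ 7, so there is no saddle point; optimal play is mixed.
Let Row play T with probability p. Expected payoff against b1: 7p + 1(1−p) = 6p + 1; against b2: 1p + 12(1−p) = −11p + 12.
Setting these equal: 6p + 1 = −11p + 12 ⇒ 17p = 11 ⇒ p = 11/17, and the value is (6)·(11/17) + 1 = 83/17.
For Column: with q = P(b1), equating T's and B's payoffs gives 6q + 1 = −11q + 12 ⇒ q = 11/17.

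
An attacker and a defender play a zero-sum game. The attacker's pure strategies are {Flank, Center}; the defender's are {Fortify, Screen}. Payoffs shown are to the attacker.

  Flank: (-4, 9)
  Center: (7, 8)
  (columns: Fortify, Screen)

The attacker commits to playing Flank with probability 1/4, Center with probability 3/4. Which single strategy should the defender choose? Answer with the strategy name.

If the defender plays Fortify, the attacker's expected payoff is (1/4)·(-4) + (3/4)·7 = 17/4.
If the defender plays Screen, the attacker's expected payoff is (1/4)·9 + (3/4)·8 = 33/4.
The defender minimizes the attacker's payoff; the smallest is 17/4, so the best response is Fortify.

Fortify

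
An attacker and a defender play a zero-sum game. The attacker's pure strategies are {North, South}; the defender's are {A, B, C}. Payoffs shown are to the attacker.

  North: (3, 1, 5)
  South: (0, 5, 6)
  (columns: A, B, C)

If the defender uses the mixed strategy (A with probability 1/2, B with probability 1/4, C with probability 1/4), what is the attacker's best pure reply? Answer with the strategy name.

Expected payoff of North: (1/2)·3 + (1/4)·1 + (1/4)·5 = 3.
Expected payoff of South: (1/2)·0 + (1/4)·5 + (1/4)·6 = 11/4.
The largest is 3, so the attacker's best response is North.

North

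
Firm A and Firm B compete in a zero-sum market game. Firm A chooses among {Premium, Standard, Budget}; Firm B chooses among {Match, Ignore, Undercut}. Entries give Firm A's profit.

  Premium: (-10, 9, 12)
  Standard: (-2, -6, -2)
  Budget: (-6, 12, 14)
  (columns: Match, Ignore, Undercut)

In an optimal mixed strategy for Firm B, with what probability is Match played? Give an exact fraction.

9/11

Row minima: Premium → -10, Standard → -6, Budget → -6; maximin = -6.
Column maxima: Match → -2, Ignore → 12, Undercut → 14; minimax = -2.
-6 ≠ -2, so there is no saddle point; optimal play is mixed.
Premium is strictly dominated by Budget, so Firm A never plays it.
Undercut is strictly dominated by Ignore (it gives Firm A strictly more in every row), so Firm B never plays it.
On the remaining 2×2 (Standard, Budget vs Match, Ignore):
Let Firm A play Standard with probability p. Expected payoff against Match: (-2)p + (-6)(1−p) = 4p − 6; against Ignore: (-6)p + 12(1−p) = −18p + 12.
Setting these equal: 4p − 6 = −18p + 12 ⇒ 22p = 18 ⇒ p = 9/11, and the value is (4)·(9/11) − 6 = -30/11.
For Firm B: with q = P(Match), equating Standard's and Budget's payoffs gives 4q − 6 = −18q + 12 ⇒ q = 9/11.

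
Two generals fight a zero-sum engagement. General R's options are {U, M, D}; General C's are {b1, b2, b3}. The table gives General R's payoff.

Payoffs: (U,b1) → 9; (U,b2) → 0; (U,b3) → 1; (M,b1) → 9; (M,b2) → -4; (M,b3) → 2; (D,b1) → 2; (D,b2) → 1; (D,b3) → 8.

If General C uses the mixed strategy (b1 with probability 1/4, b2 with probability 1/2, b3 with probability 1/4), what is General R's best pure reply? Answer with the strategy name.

Expected payoff of U: (1/4)·9 + (1/2)·0 + (1/4)·1 = 5/2.
Expected payoff of M: (1/4)·9 + (1/2)·(-4) + (1/4)·2 = 3/4.
Expected payoff of D: (1/4)·2 + (1/2)·1 + (1/4)·8 = 3.
The largest is 3, so General R's best response is D.

D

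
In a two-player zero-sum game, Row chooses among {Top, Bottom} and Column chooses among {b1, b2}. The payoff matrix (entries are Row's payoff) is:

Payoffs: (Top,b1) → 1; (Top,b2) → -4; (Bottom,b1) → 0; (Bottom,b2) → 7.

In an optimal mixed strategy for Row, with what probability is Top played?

Row minima: Top → -4, Bottom → 0; maximin = 0.
Column maxima: b1 → 1, b2 → 7; minimax = 1.
0 ≠ 1, so there is no saddle point; optimal play is mixed.
Let Row play Top with probability p. Expected payoff against b1: 1p + 0(1−p) = p; against b2: (-4)p + 7(1−p) = −11p + 7.
Setting these equal: p = −11p + 7 ⇒ 12p = 7 ⇒ p = 7/12, and the value is (1)·(7/12) = 7/12.
For Column: with q = P(b1), equating Top's and Bottom's payoffs gives 5q − 4 = −7q + 7 ⇒ q = 11/12.

7/12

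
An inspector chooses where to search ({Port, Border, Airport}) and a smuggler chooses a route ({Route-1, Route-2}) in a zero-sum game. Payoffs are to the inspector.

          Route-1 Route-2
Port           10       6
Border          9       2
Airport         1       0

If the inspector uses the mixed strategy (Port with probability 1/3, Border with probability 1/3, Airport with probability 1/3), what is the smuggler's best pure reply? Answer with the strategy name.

Route-2

If the smuggler plays Route-1, the inspector's expected payoff is (1/3)·10 + (1/3)·9 + (1/3)·1 = 20/3.
If the smuggler plays Route-2, the inspector's expected payoff is (1/3)·6 + (1/3)·2 + (1/3)·0 = 8/3.
The smuggler minimizes the inspector's payoff; the smallest is 8/3, so the best response is Route-2.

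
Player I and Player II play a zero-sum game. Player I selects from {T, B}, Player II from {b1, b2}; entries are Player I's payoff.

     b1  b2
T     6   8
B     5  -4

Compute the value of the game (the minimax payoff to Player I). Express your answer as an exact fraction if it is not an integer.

6

Row minima: T → 6, B → -4; maximin = 6.
Column maxima: b1 → 6, b2 → 8; minimax = 6.
Since maximin = minimax = 6, there is a saddle point and the value is 6.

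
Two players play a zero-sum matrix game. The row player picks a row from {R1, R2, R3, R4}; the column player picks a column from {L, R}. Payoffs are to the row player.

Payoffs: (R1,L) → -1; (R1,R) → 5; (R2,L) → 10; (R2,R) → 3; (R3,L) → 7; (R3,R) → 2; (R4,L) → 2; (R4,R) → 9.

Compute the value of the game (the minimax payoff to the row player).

6

Row minima: R1 → -1, R2 → 3, R3 → 2, R4 → 2; maximin = 3.
Column maxima: L → 10, R → 9; minimax = 9.
3 ≠ 9, so there is no saddle point; optimal play is mixed.
R1 is strictly dominated by R4, so the row player never plays it.
R3 is strictly dominated by R2, so the row player never plays it.
On the remaining 2×2 (R2, R4 vs L, R):
Let the row player play R2 with probability p. Expected payoff against L: 10p + 2(1−p) = 8p + 2; against R: 3p + 9(1−p) = −6p + 9.
Setting these equal: 8p + 2 = −6p + 9 ⇒ 14p = 7 ⇒ p = 1/2, and the value is (8)·(1/2) + 2 = 6.
For the column player: with q = P(L), equating R2's and R4's payoffs gives 7q + 3 = −7q + 9 ⇒ q = 3/7.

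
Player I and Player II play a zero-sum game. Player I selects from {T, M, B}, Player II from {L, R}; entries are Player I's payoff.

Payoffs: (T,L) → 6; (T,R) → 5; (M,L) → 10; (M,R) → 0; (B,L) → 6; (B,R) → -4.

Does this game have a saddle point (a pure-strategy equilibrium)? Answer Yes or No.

Yes

Row minima: T → 5, M → 0, B → -4; maximin = 5.
Column maxima: L → 10, R → 5; minimax = 5.
maximin = minimax = 5, so a saddle point exists.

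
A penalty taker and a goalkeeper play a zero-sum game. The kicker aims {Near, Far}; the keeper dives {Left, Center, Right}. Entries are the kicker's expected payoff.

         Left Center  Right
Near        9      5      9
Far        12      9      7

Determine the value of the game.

Row minima: Near → 5, Far → 7; maximin = 7.
Column maxima: Left → 12, Center → 9, Right → 9; minimax = 9.
7 ≠ 9, so there is no saddle point; optimal play is mixed.
Left is strictly dominated by Center (it gives the kicker strictly more in every row), so the keeper never plays it.
On the remaining 2×2 (Near, Far vs Center, Right):
Let the kicker play Near with probability p. Expected payoff against Center: 5p + 9(1−p) = −4p + 9; against Right: 9p + 7(1−p) = 2p + 7.
Setting these equal: −4p + 9 = 2p + 7 ⇒ −6p = -2 ⇒ p = 1/3, and the value is (-4)·(1/3) + 9 = 23/3.
For the keeper: with q = P(Center), equating Near's and Far's payoffs gives −4q + 9 = 2q + 7 ⇒ q = 1/3.

23/3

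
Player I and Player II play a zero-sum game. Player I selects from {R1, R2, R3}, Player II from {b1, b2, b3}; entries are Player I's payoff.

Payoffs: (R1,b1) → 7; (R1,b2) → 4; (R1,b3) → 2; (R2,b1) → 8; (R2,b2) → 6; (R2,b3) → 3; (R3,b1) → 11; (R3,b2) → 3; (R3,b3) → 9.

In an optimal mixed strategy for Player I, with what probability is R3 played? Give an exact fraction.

1/3

Row minima: R1 → 2, R2 → 3, R3 → 3; maximin = 3.
Column maxima: b1 → 11, b2 → 6, b3 → 9; minimax = 6.
3 ≠ 6, so there is no saddle point; optimal play is mixed.
R1 is strictly dominated by R2, so Player I never plays it.
b1 is strictly dominated by b2 (it gives Player I strictly more in every row), so Player II never plays it.
On the remaining 2×2 (R2, R3 vs b2, b3):
Let Player I play R2 with probability p. Expected payoff against b2: 6p + 3(1−p) = 3p + 3; against b3: 3p + 9(1−p) = −6p + 9.
Setting these equal: 3p + 3 = −6p + 9 ⇒ 9p = 6 ⇒ p = 2/3, and the value is (3)·(2/3) + 3 = 5.
For Player II: with q = P(b2), equating R2's and R3's payoffs gives 3q + 3 = −6q + 9 ⇒ q = 2/3.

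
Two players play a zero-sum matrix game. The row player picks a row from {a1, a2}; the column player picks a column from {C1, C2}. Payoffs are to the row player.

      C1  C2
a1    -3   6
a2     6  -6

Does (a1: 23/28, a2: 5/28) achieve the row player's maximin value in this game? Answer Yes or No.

Against C1 this mix gives (23/28)·(-3) + (5/28)·6 = -39/28.
Against C2 this mix gives (23/28)·6 + (5/28)·(-6) = 27/7.
The column player will play C1, holding the row player to -39/28. Shifting weight toward the row that does better against C1 would raise this floor (the equalizing mix achieves 6/7 against both C1 and C2), so the proposed strategy is not optimal.

No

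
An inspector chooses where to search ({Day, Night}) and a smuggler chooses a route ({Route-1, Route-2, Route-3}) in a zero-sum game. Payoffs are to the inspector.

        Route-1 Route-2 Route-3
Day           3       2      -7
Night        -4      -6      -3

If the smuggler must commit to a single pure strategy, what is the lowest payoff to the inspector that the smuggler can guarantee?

Column maxima: Route-1 → 3, Route-2 → 2, Route-3 → -3.
The smallest of these is -3.

-3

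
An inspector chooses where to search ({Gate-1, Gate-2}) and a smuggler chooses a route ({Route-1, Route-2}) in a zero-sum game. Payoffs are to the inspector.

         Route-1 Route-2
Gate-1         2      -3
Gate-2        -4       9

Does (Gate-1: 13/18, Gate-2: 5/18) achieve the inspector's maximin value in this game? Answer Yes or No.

Yes

Against Route-1 this mix gives (13/18)·2 + (5/18)·(-4) = 1/3.
Against Route-2 this mix gives (13/18)·(-3) + (5/18)·9 = 1/3.
All of the smuggler's active replies (Route-1, Route-2) yield 1/3, and no column does worse for the inspector. The mix makes the smuggler indifferent and guarantees 1/3, so it is optimal.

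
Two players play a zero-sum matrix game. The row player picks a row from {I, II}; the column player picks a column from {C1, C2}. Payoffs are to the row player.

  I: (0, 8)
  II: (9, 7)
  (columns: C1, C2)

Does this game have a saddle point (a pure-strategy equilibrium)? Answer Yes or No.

Row minima: I → 0, II → 7; maximin = 7.
Column maxima: C1 → 9, C2 → 8; minimax = 8.
7 ≠ 8, so no pure-strategy equilibrium exists.

No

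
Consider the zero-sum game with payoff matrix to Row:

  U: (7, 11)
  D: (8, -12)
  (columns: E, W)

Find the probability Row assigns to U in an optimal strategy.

Row minima: U → 7, D → -12; maximin = 7.
Column maxima: E → 8, W → 11; minimax = 8.
7 ≠ 8, so there is no saddle point; optimal play is mixed.
Let Row play U with probability p. Expected payoff against E: 7p + 8(1−p) = −p + 8; against W: 11p + (-12)(1−p) = 23p − 12.
Setting these equal: −p + 8 = 23p − 12 ⇒ −24p = -20 ⇒ p = 5/6, and the value is (-1)·(5/6) + 8 = 43/6.
For Column: with q = P(E), equating U's and D's payoffs gives −4q + 11 = 20q − 12 ⇒ q = 23/24.

5/6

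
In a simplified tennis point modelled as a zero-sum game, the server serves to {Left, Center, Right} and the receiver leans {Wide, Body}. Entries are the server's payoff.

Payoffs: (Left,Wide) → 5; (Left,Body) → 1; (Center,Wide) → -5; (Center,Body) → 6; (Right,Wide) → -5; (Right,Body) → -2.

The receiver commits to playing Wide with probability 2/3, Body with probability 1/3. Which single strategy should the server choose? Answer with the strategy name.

Left

Expected payoff of Left: (2/3)·5 + (1/3)·1 = 11/3.
Expected payoff of Center: (2/3)·(-5) + (1/3)·6 = -4/3.
Expected payoff of Right: (2/3)·(-5) + (1/3)·(-2) = -4.
The largest is 11/3, so the server's best response is Left.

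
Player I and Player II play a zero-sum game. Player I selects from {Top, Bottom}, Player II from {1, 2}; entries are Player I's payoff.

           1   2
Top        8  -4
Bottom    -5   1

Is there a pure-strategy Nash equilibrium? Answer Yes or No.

No

Row minima: Top → -4, Bottom → -5; maximin = -4.
Column maxima: 1 → 8, 2 → 1; minimax = 1.
-4 ≠ 1, so no pure-strategy equilibrium exists.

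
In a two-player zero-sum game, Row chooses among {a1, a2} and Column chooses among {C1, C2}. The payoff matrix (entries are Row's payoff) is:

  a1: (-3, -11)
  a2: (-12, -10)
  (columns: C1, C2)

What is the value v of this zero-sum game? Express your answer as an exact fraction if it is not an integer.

-51/5

Row minima: a1 → -11, a2 → -12; maximin = -11.
Column maxima: C1 → -3, C2 → -10; minimax = -10.
-11 ≠ -10, so there is no saddle point; optimal play is mixed.
Let Row play a1 with probability p. Expected payoff against C1: (-3)p + (-12)(1−p) = 9p − 12; against C2: (-11)p + (-10)(1−p) = −p − 10.
Setting these equal: 9p − 12 = −p − 10 ⇒ 10p = 2 ⇒ p = 1/5, and the value is (9)·(1/5) − 12 = -51/5.
For Column: with q = P(C1), equating a1's and a2's payoffs gives 8q − 11 = −2q − 10 ⇒ q = 1/10.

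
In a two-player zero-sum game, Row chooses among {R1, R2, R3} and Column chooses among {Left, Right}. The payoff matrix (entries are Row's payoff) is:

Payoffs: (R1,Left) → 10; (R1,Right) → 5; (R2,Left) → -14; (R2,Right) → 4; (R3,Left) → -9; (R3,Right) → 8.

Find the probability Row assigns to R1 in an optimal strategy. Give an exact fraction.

17/22

Row minima: R1 → 5, R2 → -14, R3 → -9; maximin = 5.
Column maxima: Left → 10, Right → 8; minimax = 8.
5 ≠ 8, so there is no saddle point; optimal play is mixed.
R2 is strictly dominated by R1, so Row never plays it.
On the remaining 2×2 (R1, R3 vs Left, Right):
Let Row play R1 with probability p. Expected payoff against Left: 10p + (-9)(1−p) = 19p − 9; against Right: 5p + 8(1−p) = −3p + 8.
Setting these equal: 19p − 9 = −3p + 8 ⇒ 22p = 17 ⇒ p = 17/22, and the value is (19)·(17/22) − 9 = 125/22.
For Column: with q = P(Left), equating R1's and R3's payoffs gives 5q + 5 = −17q + 8 ⇒ q = 3/22.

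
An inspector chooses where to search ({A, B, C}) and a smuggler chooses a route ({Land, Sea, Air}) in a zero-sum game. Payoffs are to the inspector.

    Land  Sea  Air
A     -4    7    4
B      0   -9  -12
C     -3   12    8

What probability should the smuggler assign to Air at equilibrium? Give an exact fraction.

3/23

Row minima: A → -4, B → -12, C → -3; maximin = -3.
Column maxima: Land → 0, Sea → 12, Air → 8; minimax = 0.
-3 ≠ 0, so there is no saddle point; optimal play is mixed.
A is strictly dominated by C, so the inspector never plays it.
Sea is strictly dominated by Air (it gives the inspector strictly more in every row), so the smuggler never plays it.
On the remaining 2×2 (B, C vs Land, Air):
Let the inspector play B with probability p. Expected payoff against Land: 0p + (-3)(1−p) = 3p − 3; against Air: (-12)p + 8(1−p) = −20p + 8.
Setting these equal: 3p − 3 = −20p + 8 ⇒ 23p = 11 ⇒ p = 11/23, and the value is (3)·(11/23) − 3 = -36/23.
For the smuggler: with q = P(Land), equating B's and C's payoffs gives 12q − 12 = −11q + 8 ⇒ q = 20/23.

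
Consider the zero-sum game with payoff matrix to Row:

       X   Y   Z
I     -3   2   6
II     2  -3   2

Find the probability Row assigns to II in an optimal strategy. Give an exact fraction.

1/2

Row minima: I → -3, II → -3; maximin = -3.
Column maxima: X → 2, Y → 2, Z → 6; minimax = 2.
-3 ≠ 2, so there is no saddle point; optimal play is mixed.
Z is strictly dominated by Y (it gives Row strictly more in every row), so Column never plays it.
On the remaining 2×2 (I, II vs X, Y):
Let Row play I with probability p. Expected payoff against X: (-3)p + 2(1−p) = −5p + 2; against Y: 2p + (-3)(1−p) = 5p − 3.
Setting these equal: −5p + 2 = 5p − 3 ⇒ −10p = -5 ⇒ p = 1/2, and the value is (-5)·(1/2) + 2 = -1/2.
For Column: with q = P(X), equating I's and II's payoffs gives −5q + 2 = 5q − 3 ⇒ q = 1/2.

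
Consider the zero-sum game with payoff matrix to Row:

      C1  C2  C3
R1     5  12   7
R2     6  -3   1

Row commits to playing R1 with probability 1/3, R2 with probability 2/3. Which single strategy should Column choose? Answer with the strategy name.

C2

If Column plays C1, Row's expected payoff is (1/3)·5 + (2/3)·6 = 17/3.
If Column plays C2, Row's expected payoff is (1/3)·12 + (2/3)·(-3) = 2.
If Column plays C3, Row's expected payoff is (1/3)·7 + (2/3)·1 = 3.
Column minimizes Row's payoff; the smallest is 2, so the best response is C2.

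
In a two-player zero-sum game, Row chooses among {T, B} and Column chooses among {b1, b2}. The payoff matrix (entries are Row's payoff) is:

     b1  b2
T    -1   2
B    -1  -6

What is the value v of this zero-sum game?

-1

Row minima: T → -1, B → -6; maximin = -1.
Column maxima: b1 → -1, b2 → 2; minimax = -1.
Since maximin = minimax = -1, there is a saddle point and the value is -1.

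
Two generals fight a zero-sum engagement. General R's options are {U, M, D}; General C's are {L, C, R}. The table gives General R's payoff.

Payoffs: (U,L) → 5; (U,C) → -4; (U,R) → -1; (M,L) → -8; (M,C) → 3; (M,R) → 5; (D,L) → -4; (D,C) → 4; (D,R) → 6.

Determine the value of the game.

Row minima: U → -4, M → -8, D → -4; maximin = -4.
Column maxima: L → 5, C → 4, R → 6; minimax = 4.
-4 ≠ 4, so there is no saddle point; optimal play is mixed.
M is strictly dominated by D, so General R never plays it.
R is strictly dominated by C (it gives General R strictly more in every row), so General C never plays it.
On the remaining 2×2 (U, D vs L, C):
Let General R play U with probability p. Expected payoff against L: 5p + (-4)(1−p) = 9p − 4; against C: (-4)p + 4(1−p) = −8p + 4.
Setting these equal: 9p − 4 = −8p + 4 ⇒ 17p = 8 ⇒ p = 8/17, and the value is (9)·(8/17) − 4 = 4/17.
For General C: with q = P(L), equating U's and D's payoffs gives 9q − 4 = −8q + 4 ⇒ q = 8/17.

4/17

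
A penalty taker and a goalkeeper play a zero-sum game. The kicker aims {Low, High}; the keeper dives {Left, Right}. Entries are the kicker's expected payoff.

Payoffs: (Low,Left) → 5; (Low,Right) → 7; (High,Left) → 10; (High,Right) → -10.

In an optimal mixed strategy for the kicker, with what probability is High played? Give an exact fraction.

1/11

Row minima: Low → 5, High → -10; maximin = 5.
Column maxima: Left → 10, Right → 7; minimax = 7.
5 ≠ 7, so there is no saddle point; optimal play is mixed.
Let the kicker play Low with probability p. Expected payoff against Left: 5p + 10(1−p) = −5p + 10; against Right: 7p + (-10)(1−p) = 17p − 10.
Setting these equal: −5p + 10 = 17p − 10 ⇒ −22p = -20 ⇒ p = 10/11, and the value is (-5)·(10/11) + 10 = 60/11.
For the keeper: with q = P(Left), equating Low's and High's payoffs gives −2q + 7 = 20q − 10 ⇒ q = 17/22.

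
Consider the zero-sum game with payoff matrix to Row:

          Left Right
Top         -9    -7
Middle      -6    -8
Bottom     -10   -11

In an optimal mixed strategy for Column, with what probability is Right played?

3/4

Row minima: Top → -9, Middle → -8, Bottom → -11; maximin = -8.
Column maxima: Left → -6, Right → -7; minimax = -7.
-8 ≠ -7, so there is no saddle point; optimal play is mixed.
Bottom is strictly dominated by Top, so Row never plays it.
On the remaining 2×2 (Top, Middle vs Left, Right):
Let Row play Top with probability p. Expected payoff against Left: (-9)p + (-6)(1−p) = −3p − 6; against Right: (-7)p + (-8)(1−p) = p − 8.
Setting these equal: −3p − 6 = p − 8 ⇒ −4p = -2 ⇒ p = 1/2, and the value is (-3)·(1/2) − 6 = -15/2.
For Column: with q = P(Left), equating Top's and Middle's payoffs gives −2q − 7 = 2q − 8 ⇒ q = 1/4.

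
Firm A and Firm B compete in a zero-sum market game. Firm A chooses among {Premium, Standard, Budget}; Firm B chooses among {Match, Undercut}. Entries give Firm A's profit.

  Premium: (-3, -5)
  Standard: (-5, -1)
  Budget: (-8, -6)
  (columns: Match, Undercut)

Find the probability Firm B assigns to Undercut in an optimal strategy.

1/3

Row minima: Premium → -5, Standard → -5, Budget → -8; maximin = -5.
Column maxima: Match → -3, Undercut → -1; minimax = -3.
-5 ≠ -3, so there is no saddle point; optimal play is mixed.
Budget is strictly dominated by Premium, so Firm A never plays it.
On the remaining 2×2 (Premium, Standard vs Match, Undercut):
Let Firm A play Premium with probability p. Expected payoff against Match: (-3)p + (-5)(1−p) = 2p − 5; against Undercut: (-5)p + (-1)(1−p) = −4p − 1.
Setting these equal: 2p − 5 = −4p − 1 ⇒ 6p = 4 ⇒ p = 2/3, and the value is (2)·(2/3) − 5 = -11/3.
For Firm B: with q = P(Match), equating Premium's and Standard's payoffs gives 2q − 5 = −4q − 1 ⇒ q = 2/3.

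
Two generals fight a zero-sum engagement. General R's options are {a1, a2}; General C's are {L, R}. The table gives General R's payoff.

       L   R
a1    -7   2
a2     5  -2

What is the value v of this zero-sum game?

Row minima: a1 → -7, a2 → -2; maximin = -2.
Column maxima: L → 5, R → 2; minimax = 2.
-2 ≠ 2, so there is no saddle point; optimal play is mixed.
Let General R play a1 with probability p. Expected payoff against L: (-7)p + 5(1−p) = −12p + 5; against R: 2p + (-2)(1−p) = 4p − 2.
Setting these equal: −12p + 5 = 4p − 2 ⇒ −16p = -7 ⇒ p = 7/16, and the value is (-12)·(7/16) + 5 = -1/4.
For General C: with q = P(L), equating a1's and a2's payoffs gives −9q + 2 = 7q − 2 ⇒ q = 1/4.

-1/4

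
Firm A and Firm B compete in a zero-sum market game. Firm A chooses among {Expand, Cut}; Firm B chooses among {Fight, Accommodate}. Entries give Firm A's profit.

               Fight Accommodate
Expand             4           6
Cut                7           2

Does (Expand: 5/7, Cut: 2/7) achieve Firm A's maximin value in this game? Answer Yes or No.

Against Fight this mix gives (5/7)·4 + (2/7)·7 = 34/7.
Against Accommodate this mix gives (5/7)·6 + (2/7)·2 = 34/7.
All of Firm B's active replies (Fight, Accommodate) yield 34/7, and no column does worse for Firm A. The mix makes Firm B indifferent and guarantees 34/7, so it is optimal.

Yes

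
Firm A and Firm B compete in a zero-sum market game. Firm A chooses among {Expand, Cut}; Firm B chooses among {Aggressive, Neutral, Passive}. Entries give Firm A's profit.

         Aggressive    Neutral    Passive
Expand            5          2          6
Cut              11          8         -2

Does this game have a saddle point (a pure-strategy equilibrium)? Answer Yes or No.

No

Row minima: Expand → 2, Cut → -2; maximin = 2.
Column maxima: Aggressive → 11, Neutral → 8, Passive → 6; minimax = 6.
2 ≠ 6, so no pure-strategy equilibrium exists.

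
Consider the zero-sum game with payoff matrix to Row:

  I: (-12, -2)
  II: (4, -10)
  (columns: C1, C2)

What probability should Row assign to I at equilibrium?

Row minima: I → -12, II → -10; maximin = -10.
Column maxima: C1 → 4, C2 → -2; minimax = -2.
-10 ≠ -2, so there is no saddle point; optimal play is mixed.
Let Row play I with probability p. Expected payoff against C1: (-12)p + 4(1−p) = −16p + 4; against C2: (-2)p + (-10)(1−p) = 8p − 10.
Setting these equal: −16p + 4 = 8p − 10 ⇒ −24p = -14 ⇒ p = 7/12, and the value is (-16)·(7/12) + 4 = -16/3.
For Column: with q = P(C1), equating I's and II's payoffs gives −10q − 2 = 14q − 10 ⇒ q = 1/3.

7/12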